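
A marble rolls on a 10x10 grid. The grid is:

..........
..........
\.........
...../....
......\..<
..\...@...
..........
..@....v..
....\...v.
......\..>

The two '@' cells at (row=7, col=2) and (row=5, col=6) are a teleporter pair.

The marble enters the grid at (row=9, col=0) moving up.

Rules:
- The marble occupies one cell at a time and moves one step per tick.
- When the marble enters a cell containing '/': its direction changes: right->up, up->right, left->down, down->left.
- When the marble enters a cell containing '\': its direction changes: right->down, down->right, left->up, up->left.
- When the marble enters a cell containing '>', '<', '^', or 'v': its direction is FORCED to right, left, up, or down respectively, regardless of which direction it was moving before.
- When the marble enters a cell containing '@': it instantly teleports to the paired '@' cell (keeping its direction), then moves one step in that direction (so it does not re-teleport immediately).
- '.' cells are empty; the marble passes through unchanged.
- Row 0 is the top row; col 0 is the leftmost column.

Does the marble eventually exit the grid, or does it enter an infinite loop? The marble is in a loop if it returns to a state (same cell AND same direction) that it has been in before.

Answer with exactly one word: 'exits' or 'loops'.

Answer: exits

Derivation:
Step 1: enter (9,0), '.' pass, move up to (8,0)
Step 2: enter (8,0), '.' pass, move up to (7,0)
Step 3: enter (7,0), '.' pass, move up to (6,0)
Step 4: enter (6,0), '.' pass, move up to (5,0)
Step 5: enter (5,0), '.' pass, move up to (4,0)
Step 6: enter (4,0), '.' pass, move up to (3,0)
Step 7: enter (3,0), '.' pass, move up to (2,0)
Step 8: enter (2,0), '\' deflects up->left, move left to (2,-1)
Step 9: at (2,-1) — EXIT via left edge, pos 2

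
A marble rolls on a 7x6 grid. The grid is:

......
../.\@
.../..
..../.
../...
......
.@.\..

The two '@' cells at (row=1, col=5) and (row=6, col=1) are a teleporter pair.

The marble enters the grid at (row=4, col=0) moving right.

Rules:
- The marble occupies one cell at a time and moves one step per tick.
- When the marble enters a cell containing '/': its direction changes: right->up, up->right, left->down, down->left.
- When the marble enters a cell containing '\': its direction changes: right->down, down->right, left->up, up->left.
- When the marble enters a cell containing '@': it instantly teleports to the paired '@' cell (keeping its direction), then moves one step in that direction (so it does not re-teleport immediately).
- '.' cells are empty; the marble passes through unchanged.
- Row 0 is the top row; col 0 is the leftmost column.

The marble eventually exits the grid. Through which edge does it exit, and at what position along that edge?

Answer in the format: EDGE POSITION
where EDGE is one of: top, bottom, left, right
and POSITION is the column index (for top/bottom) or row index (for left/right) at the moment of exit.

Step 1: enter (4,0), '.' pass, move right to (4,1)
Step 2: enter (4,1), '.' pass, move right to (4,2)
Step 3: enter (4,2), '/' deflects right->up, move up to (3,2)
Step 4: enter (3,2), '.' pass, move up to (2,2)
Step 5: enter (2,2), '.' pass, move up to (1,2)
Step 6: enter (1,2), '/' deflects up->right, move right to (1,3)
Step 7: enter (1,3), '.' pass, move right to (1,4)
Step 8: enter (1,4), '\' deflects right->down, move down to (2,4)
Step 9: enter (2,4), '.' pass, move down to (3,4)
Step 10: enter (3,4), '/' deflects down->left, move left to (3,3)
Step 11: enter (3,3), '.' pass, move left to (3,2)
Step 12: enter (3,2), '.' pass, move left to (3,1)
Step 13: enter (3,1), '.' pass, move left to (3,0)
Step 14: enter (3,0), '.' pass, move left to (3,-1)
Step 15: at (3,-1) — EXIT via left edge, pos 3

Answer: left 3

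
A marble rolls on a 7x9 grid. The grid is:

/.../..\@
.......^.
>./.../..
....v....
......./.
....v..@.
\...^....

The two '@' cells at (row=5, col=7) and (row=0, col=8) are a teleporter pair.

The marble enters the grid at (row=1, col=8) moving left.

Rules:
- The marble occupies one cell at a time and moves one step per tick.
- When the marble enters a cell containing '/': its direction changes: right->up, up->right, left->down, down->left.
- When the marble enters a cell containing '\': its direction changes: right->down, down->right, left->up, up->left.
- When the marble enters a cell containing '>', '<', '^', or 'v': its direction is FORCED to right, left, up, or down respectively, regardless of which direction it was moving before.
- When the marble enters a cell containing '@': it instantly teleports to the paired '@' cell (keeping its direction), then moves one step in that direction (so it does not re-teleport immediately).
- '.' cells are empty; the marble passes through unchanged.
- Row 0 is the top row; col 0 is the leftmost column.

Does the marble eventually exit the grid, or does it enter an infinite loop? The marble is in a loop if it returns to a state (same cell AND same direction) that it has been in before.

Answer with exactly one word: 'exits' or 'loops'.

Answer: loops

Derivation:
Step 1: enter (1,8), '.' pass, move left to (1,7)
Step 2: enter (1,7), '^' forces left->up, move up to (0,7)
Step 3: enter (0,7), '\' deflects up->left, move left to (0,6)
Step 4: enter (0,6), '.' pass, move left to (0,5)
Step 5: enter (0,5), '.' pass, move left to (0,4)
Step 6: enter (0,4), '/' deflects left->down, move down to (1,4)
Step 7: enter (1,4), '.' pass, move down to (2,4)
Step 8: enter (2,4), '.' pass, move down to (3,4)
Step 9: enter (3,4), 'v' forces down->down, move down to (4,4)
Step 10: enter (4,4), '.' pass, move down to (5,4)
Step 11: enter (5,4), 'v' forces down->down, move down to (6,4)
Step 12: enter (6,4), '^' forces down->up, move up to (5,4)
Step 13: enter (5,4), 'v' forces up->down, move down to (6,4)
Step 14: at (6,4) dir=down — LOOP DETECTED (seen before)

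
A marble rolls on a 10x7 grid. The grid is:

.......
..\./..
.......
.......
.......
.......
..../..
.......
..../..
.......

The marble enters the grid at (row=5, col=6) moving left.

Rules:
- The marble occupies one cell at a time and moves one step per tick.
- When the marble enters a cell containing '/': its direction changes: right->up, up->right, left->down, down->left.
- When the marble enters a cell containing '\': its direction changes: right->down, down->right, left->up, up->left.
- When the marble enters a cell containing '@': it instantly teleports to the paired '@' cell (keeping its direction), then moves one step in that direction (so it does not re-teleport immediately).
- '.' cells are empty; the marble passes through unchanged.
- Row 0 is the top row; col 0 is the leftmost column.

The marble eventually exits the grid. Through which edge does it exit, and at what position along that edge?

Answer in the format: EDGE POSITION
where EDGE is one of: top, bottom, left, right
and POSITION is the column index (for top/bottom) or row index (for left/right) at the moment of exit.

Answer: left 5

Derivation:
Step 1: enter (5,6), '.' pass, move left to (5,5)
Step 2: enter (5,5), '.' pass, move left to (5,4)
Step 3: enter (5,4), '.' pass, move left to (5,3)
Step 4: enter (5,3), '.' pass, move left to (5,2)
Step 5: enter (5,2), '.' pass, move left to (5,1)
Step 6: enter (5,1), '.' pass, move left to (5,0)
Step 7: enter (5,0), '.' pass, move left to (5,-1)
Step 8: at (5,-1) — EXIT via left edge, pos 5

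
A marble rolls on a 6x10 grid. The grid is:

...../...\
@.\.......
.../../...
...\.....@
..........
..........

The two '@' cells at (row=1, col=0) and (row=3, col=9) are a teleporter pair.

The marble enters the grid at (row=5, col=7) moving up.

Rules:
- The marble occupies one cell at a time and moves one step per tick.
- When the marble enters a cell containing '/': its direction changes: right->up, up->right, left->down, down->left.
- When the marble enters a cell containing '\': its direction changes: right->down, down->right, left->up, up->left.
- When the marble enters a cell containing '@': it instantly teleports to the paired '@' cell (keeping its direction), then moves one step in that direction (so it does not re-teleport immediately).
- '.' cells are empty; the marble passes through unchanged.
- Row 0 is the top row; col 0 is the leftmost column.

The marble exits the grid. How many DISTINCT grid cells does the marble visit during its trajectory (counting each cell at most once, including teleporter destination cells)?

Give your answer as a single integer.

Step 1: enter (5,7), '.' pass, move up to (4,7)
Step 2: enter (4,7), '.' pass, move up to (3,7)
Step 3: enter (3,7), '.' pass, move up to (2,7)
Step 4: enter (2,7), '.' pass, move up to (1,7)
Step 5: enter (1,7), '.' pass, move up to (0,7)
Step 6: enter (0,7), '.' pass, move up to (-1,7)
Step 7: at (-1,7) — EXIT via top edge, pos 7
Distinct cells visited: 6 (path length 6)

Answer: 6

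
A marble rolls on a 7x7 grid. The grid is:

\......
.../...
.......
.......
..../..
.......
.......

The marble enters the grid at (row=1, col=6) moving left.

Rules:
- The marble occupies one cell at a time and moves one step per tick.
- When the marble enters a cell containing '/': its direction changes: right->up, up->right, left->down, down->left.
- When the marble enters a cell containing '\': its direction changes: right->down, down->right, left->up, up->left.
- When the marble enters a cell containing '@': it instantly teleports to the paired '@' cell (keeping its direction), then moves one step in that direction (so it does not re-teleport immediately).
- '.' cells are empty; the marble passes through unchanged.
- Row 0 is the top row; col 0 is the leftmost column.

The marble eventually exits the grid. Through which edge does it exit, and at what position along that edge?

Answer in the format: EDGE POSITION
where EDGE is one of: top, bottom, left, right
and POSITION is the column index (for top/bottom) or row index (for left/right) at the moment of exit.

Step 1: enter (1,6), '.' pass, move left to (1,5)
Step 2: enter (1,5), '.' pass, move left to (1,4)
Step 3: enter (1,4), '.' pass, move left to (1,3)
Step 4: enter (1,3), '/' deflects left->down, move down to (2,3)
Step 5: enter (2,3), '.' pass, move down to (3,3)
Step 6: enter (3,3), '.' pass, move down to (4,3)
Step 7: enter (4,3), '.' pass, move down to (5,3)
Step 8: enter (5,3), '.' pass, move down to (6,3)
Step 9: enter (6,3), '.' pass, move down to (7,3)
Step 10: at (7,3) — EXIT via bottom edge, pos 3

Answer: bottom 3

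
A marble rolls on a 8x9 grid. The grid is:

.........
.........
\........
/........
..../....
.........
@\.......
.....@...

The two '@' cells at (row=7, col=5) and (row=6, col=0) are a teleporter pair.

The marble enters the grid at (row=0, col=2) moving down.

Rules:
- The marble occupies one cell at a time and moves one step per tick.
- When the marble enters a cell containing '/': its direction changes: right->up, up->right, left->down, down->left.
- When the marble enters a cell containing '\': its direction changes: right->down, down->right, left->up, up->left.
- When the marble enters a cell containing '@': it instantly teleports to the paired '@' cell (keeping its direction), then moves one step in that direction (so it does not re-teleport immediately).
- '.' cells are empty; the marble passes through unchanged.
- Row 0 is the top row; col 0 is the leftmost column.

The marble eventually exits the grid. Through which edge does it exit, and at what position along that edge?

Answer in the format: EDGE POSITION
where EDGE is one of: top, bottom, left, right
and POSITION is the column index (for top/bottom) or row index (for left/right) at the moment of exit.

Step 1: enter (0,2), '.' pass, move down to (1,2)
Step 2: enter (1,2), '.' pass, move down to (2,2)
Step 3: enter (2,2), '.' pass, move down to (3,2)
Step 4: enter (3,2), '.' pass, move down to (4,2)
Step 5: enter (4,2), '.' pass, move down to (5,2)
Step 6: enter (5,2), '.' pass, move down to (6,2)
Step 7: enter (6,2), '.' pass, move down to (7,2)
Step 8: enter (7,2), '.' pass, move down to (8,2)
Step 9: at (8,2) — EXIT via bottom edge, pos 2

Answer: bottom 2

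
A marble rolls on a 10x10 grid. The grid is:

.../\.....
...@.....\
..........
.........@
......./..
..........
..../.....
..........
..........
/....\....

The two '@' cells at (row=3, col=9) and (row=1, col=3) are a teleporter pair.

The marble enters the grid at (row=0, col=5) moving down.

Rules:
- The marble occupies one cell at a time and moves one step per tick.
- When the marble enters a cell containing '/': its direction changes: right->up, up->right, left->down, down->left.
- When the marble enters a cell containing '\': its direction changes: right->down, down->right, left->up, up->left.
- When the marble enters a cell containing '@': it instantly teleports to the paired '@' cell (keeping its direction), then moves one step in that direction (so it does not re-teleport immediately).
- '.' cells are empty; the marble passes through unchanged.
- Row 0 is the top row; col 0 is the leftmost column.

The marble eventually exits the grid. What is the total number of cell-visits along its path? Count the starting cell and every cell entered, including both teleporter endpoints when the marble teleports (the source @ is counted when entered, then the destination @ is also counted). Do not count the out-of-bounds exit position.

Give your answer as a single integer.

Answer: 14

Derivation:
Step 1: enter (0,5), '.' pass, move down to (1,5)
Step 2: enter (1,5), '.' pass, move down to (2,5)
Step 3: enter (2,5), '.' pass, move down to (3,5)
Step 4: enter (3,5), '.' pass, move down to (4,5)
Step 5: enter (4,5), '.' pass, move down to (5,5)
Step 6: enter (5,5), '.' pass, move down to (6,5)
Step 7: enter (6,5), '.' pass, move down to (7,5)
Step 8: enter (7,5), '.' pass, move down to (8,5)
Step 9: enter (8,5), '.' pass, move down to (9,5)
Step 10: enter (9,5), '\' deflects down->right, move right to (9,6)
Step 11: enter (9,6), '.' pass, move right to (9,7)
Step 12: enter (9,7), '.' pass, move right to (9,8)
Step 13: enter (9,8), '.' pass, move right to (9,9)
Step 14: enter (9,9), '.' pass, move right to (9,10)
Step 15: at (9,10) — EXIT via right edge, pos 9
Path length (cell visits): 14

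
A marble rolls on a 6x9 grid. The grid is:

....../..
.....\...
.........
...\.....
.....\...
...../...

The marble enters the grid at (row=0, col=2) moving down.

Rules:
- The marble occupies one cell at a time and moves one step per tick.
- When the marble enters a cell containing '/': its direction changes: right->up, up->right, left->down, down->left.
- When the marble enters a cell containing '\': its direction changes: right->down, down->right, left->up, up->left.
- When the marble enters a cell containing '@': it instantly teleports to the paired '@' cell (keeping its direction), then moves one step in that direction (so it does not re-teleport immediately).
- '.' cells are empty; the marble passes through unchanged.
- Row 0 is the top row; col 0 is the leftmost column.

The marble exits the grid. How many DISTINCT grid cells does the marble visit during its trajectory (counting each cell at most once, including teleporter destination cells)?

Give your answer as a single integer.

Answer: 6

Derivation:
Step 1: enter (0,2), '.' pass, move down to (1,2)
Step 2: enter (1,2), '.' pass, move down to (2,2)
Step 3: enter (2,2), '.' pass, move down to (3,2)
Step 4: enter (3,2), '.' pass, move down to (4,2)
Step 5: enter (4,2), '.' pass, move down to (5,2)
Step 6: enter (5,2), '.' pass, move down to (6,2)
Step 7: at (6,2) — EXIT via bottom edge, pos 2
Distinct cells visited: 6 (path length 6)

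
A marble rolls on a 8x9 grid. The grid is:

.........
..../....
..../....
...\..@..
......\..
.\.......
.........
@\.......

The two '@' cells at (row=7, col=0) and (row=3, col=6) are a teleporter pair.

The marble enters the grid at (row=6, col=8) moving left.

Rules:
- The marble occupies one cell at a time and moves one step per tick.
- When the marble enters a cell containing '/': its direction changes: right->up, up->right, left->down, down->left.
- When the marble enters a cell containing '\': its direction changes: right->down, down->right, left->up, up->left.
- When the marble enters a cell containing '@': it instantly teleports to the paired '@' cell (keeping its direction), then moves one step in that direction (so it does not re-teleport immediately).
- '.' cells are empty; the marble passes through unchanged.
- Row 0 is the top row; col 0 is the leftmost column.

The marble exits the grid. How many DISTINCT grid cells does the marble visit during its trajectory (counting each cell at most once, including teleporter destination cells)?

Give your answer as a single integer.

Step 1: enter (6,8), '.' pass, move left to (6,7)
Step 2: enter (6,7), '.' pass, move left to (6,6)
Step 3: enter (6,6), '.' pass, move left to (6,5)
Step 4: enter (6,5), '.' pass, move left to (6,4)
Step 5: enter (6,4), '.' pass, move left to (6,3)
Step 6: enter (6,3), '.' pass, move left to (6,2)
Step 7: enter (6,2), '.' pass, move left to (6,1)
Step 8: enter (6,1), '.' pass, move left to (6,0)
Step 9: enter (6,0), '.' pass, move left to (6,-1)
Step 10: at (6,-1) — EXIT via left edge, pos 6
Distinct cells visited: 9 (path length 9)

Answer: 9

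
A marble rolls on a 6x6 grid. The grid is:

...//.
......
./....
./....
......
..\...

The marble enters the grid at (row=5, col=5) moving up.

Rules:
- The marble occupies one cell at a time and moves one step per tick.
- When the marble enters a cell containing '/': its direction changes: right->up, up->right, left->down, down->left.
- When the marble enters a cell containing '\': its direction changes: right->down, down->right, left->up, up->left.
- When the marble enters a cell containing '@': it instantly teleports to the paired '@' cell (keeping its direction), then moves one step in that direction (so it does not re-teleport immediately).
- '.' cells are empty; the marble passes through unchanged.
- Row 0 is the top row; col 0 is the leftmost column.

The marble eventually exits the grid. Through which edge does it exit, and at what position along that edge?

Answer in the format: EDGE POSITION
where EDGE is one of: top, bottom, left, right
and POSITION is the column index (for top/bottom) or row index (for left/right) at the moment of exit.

Step 1: enter (5,5), '.' pass, move up to (4,5)
Step 2: enter (4,5), '.' pass, move up to (3,5)
Step 3: enter (3,5), '.' pass, move up to (2,5)
Step 4: enter (2,5), '.' pass, move up to (1,5)
Step 5: enter (1,5), '.' pass, move up to (0,5)
Step 6: enter (0,5), '.' pass, move up to (-1,5)
Step 7: at (-1,5) — EXIT via top edge, pos 5

Answer: top 5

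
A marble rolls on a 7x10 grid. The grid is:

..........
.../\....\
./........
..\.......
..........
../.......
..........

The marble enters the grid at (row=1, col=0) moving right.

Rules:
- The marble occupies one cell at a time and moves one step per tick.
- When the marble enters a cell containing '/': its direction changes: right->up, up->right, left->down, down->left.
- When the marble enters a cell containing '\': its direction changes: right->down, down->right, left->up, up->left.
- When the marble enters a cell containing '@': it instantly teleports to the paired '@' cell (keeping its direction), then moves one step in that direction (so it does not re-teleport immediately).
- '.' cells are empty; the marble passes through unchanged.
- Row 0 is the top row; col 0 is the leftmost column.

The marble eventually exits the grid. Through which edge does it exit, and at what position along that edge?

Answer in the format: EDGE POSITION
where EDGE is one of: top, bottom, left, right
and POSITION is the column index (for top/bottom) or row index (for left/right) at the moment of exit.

Step 1: enter (1,0), '.' pass, move right to (1,1)
Step 2: enter (1,1), '.' pass, move right to (1,2)
Step 3: enter (1,2), '.' pass, move right to (1,3)
Step 4: enter (1,3), '/' deflects right->up, move up to (0,3)
Step 5: enter (0,3), '.' pass, move up to (-1,3)
Step 6: at (-1,3) — EXIT via top edge, pos 3

Answer: top 3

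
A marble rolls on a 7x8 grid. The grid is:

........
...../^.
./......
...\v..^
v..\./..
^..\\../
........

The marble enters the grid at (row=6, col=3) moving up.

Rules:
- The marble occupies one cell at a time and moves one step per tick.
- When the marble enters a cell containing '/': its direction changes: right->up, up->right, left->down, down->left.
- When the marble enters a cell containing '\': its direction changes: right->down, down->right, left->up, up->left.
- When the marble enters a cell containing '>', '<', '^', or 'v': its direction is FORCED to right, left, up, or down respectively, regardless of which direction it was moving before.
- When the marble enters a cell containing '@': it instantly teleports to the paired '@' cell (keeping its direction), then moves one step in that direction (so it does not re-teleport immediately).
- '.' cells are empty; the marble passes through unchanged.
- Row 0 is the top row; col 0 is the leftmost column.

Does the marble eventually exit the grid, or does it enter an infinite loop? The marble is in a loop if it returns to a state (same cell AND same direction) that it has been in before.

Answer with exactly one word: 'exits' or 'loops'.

Answer: loops

Derivation:
Step 1: enter (6,3), '.' pass, move up to (5,3)
Step 2: enter (5,3), '\' deflects up->left, move left to (5,2)
Step 3: enter (5,2), '.' pass, move left to (5,1)
Step 4: enter (5,1), '.' pass, move left to (5,0)
Step 5: enter (5,0), '^' forces left->up, move up to (4,0)
Step 6: enter (4,0), 'v' forces up->down, move down to (5,0)
Step 7: enter (5,0), '^' forces down->up, move up to (4,0)
Step 8: at (4,0) dir=up — LOOP DETECTED (seen before)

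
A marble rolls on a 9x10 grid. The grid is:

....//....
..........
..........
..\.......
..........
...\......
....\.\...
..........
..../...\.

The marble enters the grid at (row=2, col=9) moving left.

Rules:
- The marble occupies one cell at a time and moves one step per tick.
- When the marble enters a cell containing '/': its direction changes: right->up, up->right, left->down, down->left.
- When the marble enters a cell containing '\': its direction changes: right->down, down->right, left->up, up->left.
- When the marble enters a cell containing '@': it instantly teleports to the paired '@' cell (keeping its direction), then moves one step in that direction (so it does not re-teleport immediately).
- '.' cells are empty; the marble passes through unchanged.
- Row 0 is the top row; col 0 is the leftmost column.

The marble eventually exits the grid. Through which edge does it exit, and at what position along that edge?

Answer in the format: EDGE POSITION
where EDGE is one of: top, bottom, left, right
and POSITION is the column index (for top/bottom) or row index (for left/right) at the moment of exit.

Answer: left 2

Derivation:
Step 1: enter (2,9), '.' pass, move left to (2,8)
Step 2: enter (2,8), '.' pass, move left to (2,7)
Step 3: enter (2,7), '.' pass, move left to (2,6)
Step 4: enter (2,6), '.' pass, move left to (2,5)
Step 5: enter (2,5), '.' pass, move left to (2,4)
Step 6: enter (2,4), '.' pass, move left to (2,3)
Step 7: enter (2,3), '.' pass, move left to (2,2)
Step 8: enter (2,2), '.' pass, move left to (2,1)
Step 9: enter (2,1), '.' pass, move left to (2,0)
Step 10: enter (2,0), '.' pass, move left to (2,-1)
Step 11: at (2,-1) — EXIT via left edge, pos 2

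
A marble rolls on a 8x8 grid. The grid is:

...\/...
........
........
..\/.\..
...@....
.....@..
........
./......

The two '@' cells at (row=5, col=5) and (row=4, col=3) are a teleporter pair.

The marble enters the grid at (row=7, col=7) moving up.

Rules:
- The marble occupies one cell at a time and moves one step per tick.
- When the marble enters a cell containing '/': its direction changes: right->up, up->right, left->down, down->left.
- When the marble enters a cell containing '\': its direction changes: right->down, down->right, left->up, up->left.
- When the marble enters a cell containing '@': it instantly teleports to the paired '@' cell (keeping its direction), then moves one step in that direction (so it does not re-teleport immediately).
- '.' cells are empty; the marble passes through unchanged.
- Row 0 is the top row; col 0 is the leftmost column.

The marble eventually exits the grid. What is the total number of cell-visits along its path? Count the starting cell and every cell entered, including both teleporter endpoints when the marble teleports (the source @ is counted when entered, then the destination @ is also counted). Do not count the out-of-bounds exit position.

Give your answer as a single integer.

Step 1: enter (7,7), '.' pass, move up to (6,7)
Step 2: enter (6,7), '.' pass, move up to (5,7)
Step 3: enter (5,7), '.' pass, move up to (4,7)
Step 4: enter (4,7), '.' pass, move up to (3,7)
Step 5: enter (3,7), '.' pass, move up to (2,7)
Step 6: enter (2,7), '.' pass, move up to (1,7)
Step 7: enter (1,7), '.' pass, move up to (0,7)
Step 8: enter (0,7), '.' pass, move up to (-1,7)
Step 9: at (-1,7) — EXIT via top edge, pos 7
Path length (cell visits): 8

Answer: 8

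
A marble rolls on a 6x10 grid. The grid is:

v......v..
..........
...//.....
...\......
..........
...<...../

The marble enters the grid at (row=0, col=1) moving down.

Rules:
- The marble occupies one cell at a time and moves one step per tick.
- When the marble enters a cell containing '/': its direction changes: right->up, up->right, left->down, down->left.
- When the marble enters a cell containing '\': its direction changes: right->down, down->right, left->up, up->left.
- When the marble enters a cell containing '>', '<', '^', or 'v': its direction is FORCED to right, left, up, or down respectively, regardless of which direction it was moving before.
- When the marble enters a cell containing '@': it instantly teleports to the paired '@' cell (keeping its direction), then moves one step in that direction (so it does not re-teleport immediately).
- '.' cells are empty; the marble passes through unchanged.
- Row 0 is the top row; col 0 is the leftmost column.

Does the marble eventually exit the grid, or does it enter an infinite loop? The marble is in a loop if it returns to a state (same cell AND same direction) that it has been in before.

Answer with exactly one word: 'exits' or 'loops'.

Answer: exits

Derivation:
Step 1: enter (0,1), '.' pass, move down to (1,1)
Step 2: enter (1,1), '.' pass, move down to (2,1)
Step 3: enter (2,1), '.' pass, move down to (3,1)
Step 4: enter (3,1), '.' pass, move down to (4,1)
Step 5: enter (4,1), '.' pass, move down to (5,1)
Step 6: enter (5,1), '.' pass, move down to (6,1)
Step 7: at (6,1) — EXIT via bottom edge, pos 1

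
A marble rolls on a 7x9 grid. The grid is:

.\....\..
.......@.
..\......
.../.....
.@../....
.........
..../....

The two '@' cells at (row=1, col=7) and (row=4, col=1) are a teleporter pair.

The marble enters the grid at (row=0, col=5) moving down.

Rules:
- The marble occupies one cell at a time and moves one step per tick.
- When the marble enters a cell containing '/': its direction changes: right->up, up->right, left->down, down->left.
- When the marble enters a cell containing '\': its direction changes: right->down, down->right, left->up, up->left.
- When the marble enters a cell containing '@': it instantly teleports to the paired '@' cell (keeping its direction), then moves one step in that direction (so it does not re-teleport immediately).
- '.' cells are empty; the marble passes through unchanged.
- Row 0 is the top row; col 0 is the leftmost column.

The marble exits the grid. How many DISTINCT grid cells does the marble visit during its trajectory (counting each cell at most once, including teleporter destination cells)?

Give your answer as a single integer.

Step 1: enter (0,5), '.' pass, move down to (1,5)
Step 2: enter (1,5), '.' pass, move down to (2,5)
Step 3: enter (2,5), '.' pass, move down to (3,5)
Step 4: enter (3,5), '.' pass, move down to (4,5)
Step 5: enter (4,5), '.' pass, move down to (5,5)
Step 6: enter (5,5), '.' pass, move down to (6,5)
Step 7: enter (6,5), '.' pass, move down to (7,5)
Step 8: at (7,5) — EXIT via bottom edge, pos 5
Distinct cells visited: 7 (path length 7)

Answer: 7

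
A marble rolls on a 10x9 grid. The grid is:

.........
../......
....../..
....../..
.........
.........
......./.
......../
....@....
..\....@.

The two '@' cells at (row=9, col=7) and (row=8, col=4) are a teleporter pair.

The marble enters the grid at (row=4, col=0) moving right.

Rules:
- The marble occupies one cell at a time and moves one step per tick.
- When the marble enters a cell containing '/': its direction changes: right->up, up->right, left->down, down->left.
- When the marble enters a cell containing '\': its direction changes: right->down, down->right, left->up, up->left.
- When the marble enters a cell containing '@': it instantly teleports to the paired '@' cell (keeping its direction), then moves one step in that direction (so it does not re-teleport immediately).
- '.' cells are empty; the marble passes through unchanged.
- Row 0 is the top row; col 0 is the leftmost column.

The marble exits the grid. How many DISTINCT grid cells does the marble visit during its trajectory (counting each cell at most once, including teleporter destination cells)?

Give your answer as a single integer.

Step 1: enter (4,0), '.' pass, move right to (4,1)
Step 2: enter (4,1), '.' pass, move right to (4,2)
Step 3: enter (4,2), '.' pass, move right to (4,3)
Step 4: enter (4,3), '.' pass, move right to (4,4)
Step 5: enter (4,4), '.' pass, move right to (4,5)
Step 6: enter (4,5), '.' pass, move right to (4,6)
Step 7: enter (4,6), '.' pass, move right to (4,7)
Step 8: enter (4,7), '.' pass, move right to (4,8)
Step 9: enter (4,8), '.' pass, move right to (4,9)
Step 10: at (4,9) — EXIT via right edge, pos 4
Distinct cells visited: 9 (path length 9)

Answer: 9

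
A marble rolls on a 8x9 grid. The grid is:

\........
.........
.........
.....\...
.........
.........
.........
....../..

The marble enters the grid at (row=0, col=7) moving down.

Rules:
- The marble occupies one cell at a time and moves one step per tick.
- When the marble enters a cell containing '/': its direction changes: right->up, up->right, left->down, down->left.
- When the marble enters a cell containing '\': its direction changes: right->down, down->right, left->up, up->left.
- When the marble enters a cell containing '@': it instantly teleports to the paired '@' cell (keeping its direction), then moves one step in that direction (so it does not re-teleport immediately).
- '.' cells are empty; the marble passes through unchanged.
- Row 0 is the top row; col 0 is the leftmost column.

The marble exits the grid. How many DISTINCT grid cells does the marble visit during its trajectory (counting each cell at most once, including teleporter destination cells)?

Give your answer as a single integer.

Answer: 8

Derivation:
Step 1: enter (0,7), '.' pass, move down to (1,7)
Step 2: enter (1,7), '.' pass, move down to (2,7)
Step 3: enter (2,7), '.' pass, move down to (3,7)
Step 4: enter (3,7), '.' pass, move down to (4,7)
Step 5: enter (4,7), '.' pass, move down to (5,7)
Step 6: enter (5,7), '.' pass, move down to (6,7)
Step 7: enter (6,7), '.' pass, move down to (7,7)
Step 8: enter (7,7), '.' pass, move down to (8,7)
Step 9: at (8,7) — EXIT via bottom edge, pos 7
Distinct cells visited: 8 (path length 8)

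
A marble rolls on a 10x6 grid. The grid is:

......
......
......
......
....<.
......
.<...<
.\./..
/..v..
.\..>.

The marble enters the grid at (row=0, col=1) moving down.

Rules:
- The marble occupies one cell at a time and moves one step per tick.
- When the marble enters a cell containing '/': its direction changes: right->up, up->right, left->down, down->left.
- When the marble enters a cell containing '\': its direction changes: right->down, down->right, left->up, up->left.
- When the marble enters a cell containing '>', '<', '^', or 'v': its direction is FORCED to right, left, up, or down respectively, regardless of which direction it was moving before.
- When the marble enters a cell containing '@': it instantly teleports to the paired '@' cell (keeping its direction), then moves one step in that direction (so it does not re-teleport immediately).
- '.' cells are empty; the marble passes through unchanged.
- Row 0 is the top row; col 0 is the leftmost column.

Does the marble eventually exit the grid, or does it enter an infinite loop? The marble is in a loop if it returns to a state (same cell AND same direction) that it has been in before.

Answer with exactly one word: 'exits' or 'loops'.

Step 1: enter (0,1), '.' pass, move down to (1,1)
Step 2: enter (1,1), '.' pass, move down to (2,1)
Step 3: enter (2,1), '.' pass, move down to (3,1)
Step 4: enter (3,1), '.' pass, move down to (4,1)
Step 5: enter (4,1), '.' pass, move down to (5,1)
Step 6: enter (5,1), '.' pass, move down to (6,1)
Step 7: enter (6,1), '<' forces down->left, move left to (6,0)
Step 8: enter (6,0), '.' pass, move left to (6,-1)
Step 9: at (6,-1) — EXIT via left edge, pos 6

Answer: exits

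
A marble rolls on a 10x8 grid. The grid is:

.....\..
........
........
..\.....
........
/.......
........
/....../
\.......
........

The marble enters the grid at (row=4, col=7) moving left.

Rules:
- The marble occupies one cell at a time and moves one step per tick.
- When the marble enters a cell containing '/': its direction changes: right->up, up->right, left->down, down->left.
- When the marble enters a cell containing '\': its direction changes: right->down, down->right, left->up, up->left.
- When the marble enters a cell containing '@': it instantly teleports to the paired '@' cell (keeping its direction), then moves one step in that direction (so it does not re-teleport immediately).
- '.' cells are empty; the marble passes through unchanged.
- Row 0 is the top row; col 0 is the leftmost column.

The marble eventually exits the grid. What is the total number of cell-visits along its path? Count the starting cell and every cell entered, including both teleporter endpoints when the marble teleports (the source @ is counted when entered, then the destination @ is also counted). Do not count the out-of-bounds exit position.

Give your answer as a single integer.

Step 1: enter (4,7), '.' pass, move left to (4,6)
Step 2: enter (4,6), '.' pass, move left to (4,5)
Step 3: enter (4,5), '.' pass, move left to (4,4)
Step 4: enter (4,4), '.' pass, move left to (4,3)
Step 5: enter (4,3), '.' pass, move left to (4,2)
Step 6: enter (4,2), '.' pass, move left to (4,1)
Step 7: enter (4,1), '.' pass, move left to (4,0)
Step 8: enter (4,0), '.' pass, move left to (4,-1)
Step 9: at (4,-1) — EXIT via left edge, pos 4
Path length (cell visits): 8

Answer: 8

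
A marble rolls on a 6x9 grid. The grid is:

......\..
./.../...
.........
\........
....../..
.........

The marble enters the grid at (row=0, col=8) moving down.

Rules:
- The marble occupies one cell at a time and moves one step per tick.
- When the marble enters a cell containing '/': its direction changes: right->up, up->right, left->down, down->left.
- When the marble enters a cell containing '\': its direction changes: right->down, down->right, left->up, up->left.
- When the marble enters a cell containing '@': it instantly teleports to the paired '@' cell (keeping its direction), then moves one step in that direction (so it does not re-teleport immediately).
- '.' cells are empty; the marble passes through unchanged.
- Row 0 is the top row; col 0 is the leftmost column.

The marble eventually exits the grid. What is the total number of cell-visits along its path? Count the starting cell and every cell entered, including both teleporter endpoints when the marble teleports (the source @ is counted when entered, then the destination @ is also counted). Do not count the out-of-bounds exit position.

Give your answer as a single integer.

Step 1: enter (0,8), '.' pass, move down to (1,8)
Step 2: enter (1,8), '.' pass, move down to (2,8)
Step 3: enter (2,8), '.' pass, move down to (3,8)
Step 4: enter (3,8), '.' pass, move down to (4,8)
Step 5: enter (4,8), '.' pass, move down to (5,8)
Step 6: enter (5,8), '.' pass, move down to (6,8)
Step 7: at (6,8) — EXIT via bottom edge, pos 8
Path length (cell visits): 6

Answer: 6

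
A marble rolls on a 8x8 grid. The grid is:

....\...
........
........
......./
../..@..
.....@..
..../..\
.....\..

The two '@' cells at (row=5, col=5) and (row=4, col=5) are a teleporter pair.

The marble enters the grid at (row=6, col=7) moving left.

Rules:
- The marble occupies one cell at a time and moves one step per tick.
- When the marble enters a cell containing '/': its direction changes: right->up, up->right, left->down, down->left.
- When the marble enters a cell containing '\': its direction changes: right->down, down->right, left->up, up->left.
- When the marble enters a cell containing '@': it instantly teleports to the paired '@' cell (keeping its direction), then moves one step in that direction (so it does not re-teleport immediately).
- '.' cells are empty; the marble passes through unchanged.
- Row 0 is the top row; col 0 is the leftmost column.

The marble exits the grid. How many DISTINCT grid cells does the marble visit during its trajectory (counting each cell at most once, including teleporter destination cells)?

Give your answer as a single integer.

Step 1: enter (6,7), '\' deflects left->up, move up to (5,7)
Step 2: enter (5,7), '.' pass, move up to (4,7)
Step 3: enter (4,7), '.' pass, move up to (3,7)
Step 4: enter (3,7), '/' deflects up->right, move right to (3,8)
Step 5: at (3,8) — EXIT via right edge, pos 3
Distinct cells visited: 4 (path length 4)

Answer: 4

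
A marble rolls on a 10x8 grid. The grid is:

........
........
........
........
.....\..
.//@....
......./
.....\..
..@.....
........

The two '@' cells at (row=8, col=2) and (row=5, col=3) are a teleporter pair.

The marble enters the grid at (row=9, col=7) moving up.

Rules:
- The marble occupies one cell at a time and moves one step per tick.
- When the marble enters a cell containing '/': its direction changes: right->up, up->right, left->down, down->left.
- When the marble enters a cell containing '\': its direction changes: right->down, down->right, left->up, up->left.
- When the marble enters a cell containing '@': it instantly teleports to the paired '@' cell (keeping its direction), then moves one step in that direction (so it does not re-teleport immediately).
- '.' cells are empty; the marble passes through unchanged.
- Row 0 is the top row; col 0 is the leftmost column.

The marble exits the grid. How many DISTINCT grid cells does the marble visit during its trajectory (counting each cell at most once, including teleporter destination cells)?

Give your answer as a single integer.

Answer: 4

Derivation:
Step 1: enter (9,7), '.' pass, move up to (8,7)
Step 2: enter (8,7), '.' pass, move up to (7,7)
Step 3: enter (7,7), '.' pass, move up to (6,7)
Step 4: enter (6,7), '/' deflects up->right, move right to (6,8)
Step 5: at (6,8) — EXIT via right edge, pos 6
Distinct cells visited: 4 (path length 4)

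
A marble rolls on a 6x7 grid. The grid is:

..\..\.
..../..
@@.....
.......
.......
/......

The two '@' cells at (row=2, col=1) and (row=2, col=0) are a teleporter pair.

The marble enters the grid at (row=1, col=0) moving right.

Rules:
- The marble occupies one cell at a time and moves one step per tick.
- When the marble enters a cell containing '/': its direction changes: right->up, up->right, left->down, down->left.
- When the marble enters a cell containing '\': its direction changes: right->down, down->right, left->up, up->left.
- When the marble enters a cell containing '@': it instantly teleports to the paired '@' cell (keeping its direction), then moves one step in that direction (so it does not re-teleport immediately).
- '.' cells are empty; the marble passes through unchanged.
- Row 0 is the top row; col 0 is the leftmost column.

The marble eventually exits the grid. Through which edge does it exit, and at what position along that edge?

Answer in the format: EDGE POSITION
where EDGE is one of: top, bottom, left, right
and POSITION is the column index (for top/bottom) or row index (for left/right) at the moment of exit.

Answer: top 4

Derivation:
Step 1: enter (1,0), '.' pass, move right to (1,1)
Step 2: enter (1,1), '.' pass, move right to (1,2)
Step 3: enter (1,2), '.' pass, move right to (1,3)
Step 4: enter (1,3), '.' pass, move right to (1,4)
Step 5: enter (1,4), '/' deflects right->up, move up to (0,4)
Step 6: enter (0,4), '.' pass, move up to (-1,4)
Step 7: at (-1,4) — EXIT via top edge, pos 4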